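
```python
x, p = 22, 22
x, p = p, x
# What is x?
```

Trace (tracking x):
x, p = (22, 22)  # -> x = 22, p = 22
x, p = (p, x)  # -> x = 22, p = 22

Answer: 22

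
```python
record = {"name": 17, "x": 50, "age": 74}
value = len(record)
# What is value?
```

Answer: 3

Derivation:
Trace (tracking value):
record = {'name': 17, 'x': 50, 'age': 74}  # -> record = {'name': 17, 'x': 50, 'age': 74}
value = len(record)  # -> value = 3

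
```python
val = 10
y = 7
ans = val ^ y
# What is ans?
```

Trace (tracking ans):
val = 10  # -> val = 10
y = 7  # -> y = 7
ans = val ^ y  # -> ans = 13

Answer: 13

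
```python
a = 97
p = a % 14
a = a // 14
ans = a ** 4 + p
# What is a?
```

Answer: 6

Derivation:
Trace (tracking a):
a = 97  # -> a = 97
p = a % 14  # -> p = 13
a = a // 14  # -> a = 6
ans = a ** 4 + p  # -> ans = 1309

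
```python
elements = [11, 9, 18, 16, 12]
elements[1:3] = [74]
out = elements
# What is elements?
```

Trace (tracking elements):
elements = [11, 9, 18, 16, 12]  # -> elements = [11, 9, 18, 16, 12]
elements[1:3] = [74]  # -> elements = [11, 74, 16, 12]
out = elements  # -> out = [11, 74, 16, 12]

Answer: [11, 74, 16, 12]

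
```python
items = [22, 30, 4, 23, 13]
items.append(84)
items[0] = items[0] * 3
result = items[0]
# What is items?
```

Trace (tracking items):
items = [22, 30, 4, 23, 13]  # -> items = [22, 30, 4, 23, 13]
items.append(84)  # -> items = [22, 30, 4, 23, 13, 84]
items[0] = items[0] * 3  # -> items = [66, 30, 4, 23, 13, 84]
result = items[0]  # -> result = 66

Answer: [66, 30, 4, 23, 13, 84]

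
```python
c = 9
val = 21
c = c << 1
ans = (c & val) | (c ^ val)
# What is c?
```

Trace (tracking c):
c = 9  # -> c = 9
val = 21  # -> val = 21
c = c << 1  # -> c = 18
ans = c & val | c ^ val  # -> ans = 23

Answer: 18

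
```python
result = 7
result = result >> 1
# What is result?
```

Trace (tracking result):
result = 7  # -> result = 7
result = result >> 1  # -> result = 3

Answer: 3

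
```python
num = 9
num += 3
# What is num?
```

Answer: 12

Derivation:
Trace (tracking num):
num = 9  # -> num = 9
num += 3  # -> num = 12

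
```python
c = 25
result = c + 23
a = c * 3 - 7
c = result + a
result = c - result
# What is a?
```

Trace (tracking a):
c = 25  # -> c = 25
result = c + 23  # -> result = 48
a = c * 3 - 7  # -> a = 68
c = result + a  # -> c = 116
result = c - result  # -> result = 68

Answer: 68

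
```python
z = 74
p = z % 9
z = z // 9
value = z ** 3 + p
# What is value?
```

Answer: 514

Derivation:
Trace (tracking value):
z = 74  # -> z = 74
p = z % 9  # -> p = 2
z = z // 9  # -> z = 8
value = z ** 3 + p  # -> value = 514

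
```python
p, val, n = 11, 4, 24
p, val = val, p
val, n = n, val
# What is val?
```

Answer: 24

Derivation:
Trace (tracking val):
p, val, n = (11, 4, 24)  # -> p = 11, val = 4, n = 24
p, val = (val, p)  # -> p = 4, val = 11
val, n = (n, val)  # -> val = 24, n = 11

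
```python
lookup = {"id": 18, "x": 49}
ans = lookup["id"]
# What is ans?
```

Trace (tracking ans):
lookup = {'id': 18, 'x': 49}  # -> lookup = {'id': 18, 'x': 49}
ans = lookup['id']  # -> ans = 18

Answer: 18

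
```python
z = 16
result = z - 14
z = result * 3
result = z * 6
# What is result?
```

Trace (tracking result):
z = 16  # -> z = 16
result = z - 14  # -> result = 2
z = result * 3  # -> z = 6
result = z * 6  # -> result = 36

Answer: 36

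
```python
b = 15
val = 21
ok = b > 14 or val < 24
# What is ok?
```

Trace (tracking ok):
b = 15  # -> b = 15
val = 21  # -> val = 21
ok = b > 14 or val < 24  # -> ok = True

Answer: True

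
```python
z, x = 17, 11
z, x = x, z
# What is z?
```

Trace (tracking z):
z, x = (17, 11)  # -> z = 17, x = 11
z, x = (x, z)  # -> z = 11, x = 17

Answer: 11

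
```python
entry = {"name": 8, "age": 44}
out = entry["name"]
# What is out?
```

Answer: 8

Derivation:
Trace (tracking out):
entry = {'name': 8, 'age': 44}  # -> entry = {'name': 8, 'age': 44}
out = entry['name']  # -> out = 8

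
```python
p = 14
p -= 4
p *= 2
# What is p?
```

Trace (tracking p):
p = 14  # -> p = 14
p -= 4  # -> p = 10
p *= 2  # -> p = 20

Answer: 20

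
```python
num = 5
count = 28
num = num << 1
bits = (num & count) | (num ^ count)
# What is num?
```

Answer: 10

Derivation:
Trace (tracking num):
num = 5  # -> num = 5
count = 28  # -> count = 28
num = num << 1  # -> num = 10
bits = num & count | num ^ count  # -> bits = 30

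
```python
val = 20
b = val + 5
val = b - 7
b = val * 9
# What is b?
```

Trace (tracking b):
val = 20  # -> val = 20
b = val + 5  # -> b = 25
val = b - 7  # -> val = 18
b = val * 9  # -> b = 162

Answer: 162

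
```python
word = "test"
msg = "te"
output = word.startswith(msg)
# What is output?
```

Answer: True

Derivation:
Trace (tracking output):
word = 'test'  # -> word = 'test'
msg = 'te'  # -> msg = 'te'
output = word.startswith(msg)  # -> output = True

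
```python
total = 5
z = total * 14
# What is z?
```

Trace (tracking z):
total = 5  # -> total = 5
z = total * 14  # -> z = 70

Answer: 70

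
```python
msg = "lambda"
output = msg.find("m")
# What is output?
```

Trace (tracking output):
msg = 'lambda'  # -> msg = 'lambda'
output = msg.find('m')  # -> output = 2

Answer: 2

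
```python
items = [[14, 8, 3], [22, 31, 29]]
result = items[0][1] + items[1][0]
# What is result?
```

Answer: 30

Derivation:
Trace (tracking result):
items = [[14, 8, 3], [22, 31, 29]]  # -> items = [[14, 8, 3], [22, 31, 29]]
result = items[0][1] + items[1][0]  # -> result = 30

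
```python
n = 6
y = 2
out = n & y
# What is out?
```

Answer: 2

Derivation:
Trace (tracking out):
n = 6  # -> n = 6
y = 2  # -> y = 2
out = n & y  # -> out = 2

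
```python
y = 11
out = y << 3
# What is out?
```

Answer: 88

Derivation:
Trace (tracking out):
y = 11  # -> y = 11
out = y << 3  # -> out = 88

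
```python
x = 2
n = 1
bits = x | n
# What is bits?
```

Trace (tracking bits):
x = 2  # -> x = 2
n = 1  # -> n = 1
bits = x | n  # -> bits = 3

Answer: 3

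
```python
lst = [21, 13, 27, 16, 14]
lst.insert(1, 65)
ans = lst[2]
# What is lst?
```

Trace (tracking lst):
lst = [21, 13, 27, 16, 14]  # -> lst = [21, 13, 27, 16, 14]
lst.insert(1, 65)  # -> lst = [21, 65, 13, 27, 16, 14]
ans = lst[2]  # -> ans = 13

Answer: [21, 65, 13, 27, 16, 14]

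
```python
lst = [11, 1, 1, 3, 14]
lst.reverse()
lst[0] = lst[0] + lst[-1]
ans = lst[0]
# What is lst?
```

Answer: [25, 3, 1, 1, 11]

Derivation:
Trace (tracking lst):
lst = [11, 1, 1, 3, 14]  # -> lst = [11, 1, 1, 3, 14]
lst.reverse()  # -> lst = [14, 3, 1, 1, 11]
lst[0] = lst[0] + lst[-1]  # -> lst = [25, 3, 1, 1, 11]
ans = lst[0]  # -> ans = 25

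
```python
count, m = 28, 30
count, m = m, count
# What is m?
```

Answer: 28

Derivation:
Trace (tracking m):
count, m = (28, 30)  # -> count = 28, m = 30
count, m = (m, count)  # -> count = 30, m = 28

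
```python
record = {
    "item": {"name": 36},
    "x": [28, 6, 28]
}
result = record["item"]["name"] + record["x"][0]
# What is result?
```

Answer: 64

Derivation:
Trace (tracking result):
record = {'item': {'name': 36}, 'x': [28, 6, 28]}  # -> record = {'item': {'name': 36}, 'x': [28, 6, 28]}
result = record['item']['name'] + record['x'][0]  # -> result = 64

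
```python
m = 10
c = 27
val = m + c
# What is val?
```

Trace (tracking val):
m = 10  # -> m = 10
c = 27  # -> c = 27
val = m + c  # -> val = 37

Answer: 37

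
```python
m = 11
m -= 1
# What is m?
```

Trace (tracking m):
m = 11  # -> m = 11
m -= 1  # -> m = 10

Answer: 10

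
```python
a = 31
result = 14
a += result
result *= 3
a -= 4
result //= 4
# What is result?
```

Answer: 10

Derivation:
Trace (tracking result):
a = 31  # -> a = 31
result = 14  # -> result = 14
a += result  # -> a = 45
result *= 3  # -> result = 42
a -= 4  # -> a = 41
result //= 4  # -> result = 10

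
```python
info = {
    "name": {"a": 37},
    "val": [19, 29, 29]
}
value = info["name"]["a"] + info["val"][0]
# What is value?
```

Answer: 56

Derivation:
Trace (tracking value):
info = {'name': {'a': 37}, 'val': [19, 29, 29]}  # -> info = {'name': {'a': 37}, 'val': [19, 29, 29]}
value = info['name']['a'] + info['val'][0]  # -> value = 56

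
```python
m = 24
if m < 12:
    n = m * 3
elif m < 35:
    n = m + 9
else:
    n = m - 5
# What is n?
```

Trace (tracking n):
m = 24  # -> m = 24
if m < 12:  # condition is False
elif m < 35:  # condition is True
    n = m + 9  # -> n = 33

Answer: 33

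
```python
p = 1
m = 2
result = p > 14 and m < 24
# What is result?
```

Answer: False

Derivation:
Trace (tracking result):
p = 1  # -> p = 1
m = 2  # -> m = 2
result = p > 14 and m < 24  # -> result = False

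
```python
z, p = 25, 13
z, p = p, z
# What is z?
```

Trace (tracking z):
z, p = (25, 13)  # -> z = 25, p = 13
z, p = (p, z)  # -> z = 13, p = 25

Answer: 13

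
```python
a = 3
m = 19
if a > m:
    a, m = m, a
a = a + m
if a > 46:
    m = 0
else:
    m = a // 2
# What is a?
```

Answer: 22

Derivation:
Trace (tracking a):
a = 3  # -> a = 3
m = 19  # -> m = 19
if a > m:  # condition is False
a = a + m  # -> a = 22
if a > 46:  # condition is False
else:
    m = a // 2  # -> m = 11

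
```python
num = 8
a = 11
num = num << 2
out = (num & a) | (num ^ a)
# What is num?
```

Trace (tracking num):
num = 8  # -> num = 8
a = 11  # -> a = 11
num = num << 2  # -> num = 32
out = num & a | num ^ a  # -> out = 43

Answer: 32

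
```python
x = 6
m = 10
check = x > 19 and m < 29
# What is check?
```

Trace (tracking check):
x = 6  # -> x = 6
m = 10  # -> m = 10
check = x > 19 and m < 29  # -> check = False

Answer: False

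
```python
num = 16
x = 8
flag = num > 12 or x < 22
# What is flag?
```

Answer: True

Derivation:
Trace (tracking flag):
num = 16  # -> num = 16
x = 8  # -> x = 8
flag = num > 12 or x < 22  # -> flag = True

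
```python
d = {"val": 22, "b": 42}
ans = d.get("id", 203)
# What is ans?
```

Trace (tracking ans):
d = {'val': 22, 'b': 42}  # -> d = {'val': 22, 'b': 42}
ans = d.get('id', 203)  # -> ans = 203

Answer: 203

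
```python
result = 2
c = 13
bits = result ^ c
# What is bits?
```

Trace (tracking bits):
result = 2  # -> result = 2
c = 13  # -> c = 13
bits = result ^ c  # -> bits = 15

Answer: 15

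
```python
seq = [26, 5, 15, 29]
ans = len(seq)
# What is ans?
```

Trace (tracking ans):
seq = [26, 5, 15, 29]  # -> seq = [26, 5, 15, 29]
ans = len(seq)  # -> ans = 4

Answer: 4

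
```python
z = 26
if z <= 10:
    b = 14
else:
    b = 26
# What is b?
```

Trace (tracking b):
z = 26  # -> z = 26
if z <= 10:  # condition is False
else:
    b = 26  # -> b = 26

Answer: 26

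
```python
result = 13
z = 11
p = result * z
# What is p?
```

Answer: 143

Derivation:
Trace (tracking p):
result = 13  # -> result = 13
z = 11  # -> z = 11
p = result * z  # -> p = 143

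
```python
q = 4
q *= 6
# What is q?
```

Trace (tracking q):
q = 4  # -> q = 4
q *= 6  # -> q = 24

Answer: 24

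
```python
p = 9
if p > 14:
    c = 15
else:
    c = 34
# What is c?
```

Trace (tracking c):
p = 9  # -> p = 9
if p > 14:  # condition is False
else:
    c = 34  # -> c = 34

Answer: 34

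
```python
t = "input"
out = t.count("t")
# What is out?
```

Trace (tracking out):
t = 'input'  # -> t = 'input'
out = t.count('t')  # -> out = 1

Answer: 1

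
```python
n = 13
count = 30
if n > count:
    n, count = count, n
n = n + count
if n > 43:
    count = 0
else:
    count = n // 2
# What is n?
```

Trace (tracking n):
n = 13  # -> n = 13
count = 30  # -> count = 30
if n > count:  # condition is False
n = n + count  # -> n = 43
if n > 43:  # condition is False
else:
    count = n // 2  # -> count = 21

Answer: 43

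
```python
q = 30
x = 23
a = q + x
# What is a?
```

Trace (tracking a):
q = 30  # -> q = 30
x = 23  # -> x = 23
a = q + x  # -> a = 53

Answer: 53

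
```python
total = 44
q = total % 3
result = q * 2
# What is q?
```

Trace (tracking q):
total = 44  # -> total = 44
q = total % 3  # -> q = 2
result = q * 2  # -> result = 4

Answer: 2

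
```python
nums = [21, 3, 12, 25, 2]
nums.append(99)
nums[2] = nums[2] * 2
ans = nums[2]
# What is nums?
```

Answer: [21, 3, 24, 25, 2, 99]

Derivation:
Trace (tracking nums):
nums = [21, 3, 12, 25, 2]  # -> nums = [21, 3, 12, 25, 2]
nums.append(99)  # -> nums = [21, 3, 12, 25, 2, 99]
nums[2] = nums[2] * 2  # -> nums = [21, 3, 24, 25, 2, 99]
ans = nums[2]  # -> ans = 24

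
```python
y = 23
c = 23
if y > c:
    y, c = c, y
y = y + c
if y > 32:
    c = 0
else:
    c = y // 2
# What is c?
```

Answer: 0

Derivation:
Trace (tracking c):
y = 23  # -> y = 23
c = 23  # -> c = 23
if y > c:  # condition is False
y = y + c  # -> y = 46
if y > 32:  # condition is True
    c = 0  # -> c = 0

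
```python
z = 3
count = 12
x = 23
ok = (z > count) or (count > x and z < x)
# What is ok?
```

Trace (tracking ok):
z = 3  # -> z = 3
count = 12  # -> count = 12
x = 23  # -> x = 23
ok = z > count or (count > x and z < x)  # -> ok = False

Answer: False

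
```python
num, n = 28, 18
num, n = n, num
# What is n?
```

Answer: 28

Derivation:
Trace (tracking n):
num, n = (28, 18)  # -> num = 28, n = 18
num, n = (n, num)  # -> num = 18, n = 28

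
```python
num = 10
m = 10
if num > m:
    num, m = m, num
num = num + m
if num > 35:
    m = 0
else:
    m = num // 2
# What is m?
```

Answer: 10

Derivation:
Trace (tracking m):
num = 10  # -> num = 10
m = 10  # -> m = 10
if num > m:  # condition is False
num = num + m  # -> num = 20
if num > 35:  # condition is False
else:
    m = num // 2  # -> m = 10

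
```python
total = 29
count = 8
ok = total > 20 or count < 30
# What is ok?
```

Trace (tracking ok):
total = 29  # -> total = 29
count = 8  # -> count = 8
ok = total > 20 or count < 30  # -> ok = True

Answer: True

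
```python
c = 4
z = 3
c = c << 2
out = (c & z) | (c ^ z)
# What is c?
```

Trace (tracking c):
c = 4  # -> c = 4
z = 3  # -> z = 3
c = c << 2  # -> c = 16
out = c & z | c ^ z  # -> out = 19

Answer: 16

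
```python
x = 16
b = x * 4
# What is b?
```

Trace (tracking b):
x = 16  # -> x = 16
b = x * 4  # -> b = 64

Answer: 64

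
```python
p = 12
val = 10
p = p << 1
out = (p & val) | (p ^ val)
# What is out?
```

Trace (tracking out):
p = 12  # -> p = 12
val = 10  # -> val = 10
p = p << 1  # -> p = 24
out = p & val | p ^ val  # -> out = 26

Answer: 26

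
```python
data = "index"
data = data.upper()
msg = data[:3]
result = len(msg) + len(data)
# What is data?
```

Answer: 'INDEX'

Derivation:
Trace (tracking data):
data = 'index'  # -> data = 'index'
data = data.upper()  # -> data = 'INDEX'
msg = data[:3]  # -> msg = 'IND'
result = len(msg) + len(data)  # -> result = 8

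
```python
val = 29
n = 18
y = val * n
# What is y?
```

Trace (tracking y):
val = 29  # -> val = 29
n = 18  # -> n = 18
y = val * n  # -> y = 522

Answer: 522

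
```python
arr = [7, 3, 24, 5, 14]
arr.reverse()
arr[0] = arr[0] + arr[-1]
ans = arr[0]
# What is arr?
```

Trace (tracking arr):
arr = [7, 3, 24, 5, 14]  # -> arr = [7, 3, 24, 5, 14]
arr.reverse()  # -> arr = [14, 5, 24, 3, 7]
arr[0] = arr[0] + arr[-1]  # -> arr = [21, 5, 24, 3, 7]
ans = arr[0]  # -> ans = 21

Answer: [21, 5, 24, 3, 7]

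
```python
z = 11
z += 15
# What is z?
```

Trace (tracking z):
z = 11  # -> z = 11
z += 15  # -> z = 26

Answer: 26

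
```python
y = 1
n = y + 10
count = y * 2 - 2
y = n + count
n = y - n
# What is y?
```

Answer: 11

Derivation:
Trace (tracking y):
y = 1  # -> y = 1
n = y + 10  # -> n = 11
count = y * 2 - 2  # -> count = 0
y = n + count  # -> y = 11
n = y - n  # -> n = 0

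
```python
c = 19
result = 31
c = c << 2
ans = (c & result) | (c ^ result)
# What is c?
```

Trace (tracking c):
c = 19  # -> c = 19
result = 31  # -> result = 31
c = c << 2  # -> c = 76
ans = c & result | c ^ result  # -> ans = 95

Answer: 76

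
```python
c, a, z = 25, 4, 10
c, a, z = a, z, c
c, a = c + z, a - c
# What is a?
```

Trace (tracking a):
c, a, z = (25, 4, 10)  # -> c = 25, a = 4, z = 10
c, a, z = (a, z, c)  # -> c = 4, a = 10, z = 25
c, a = (c + z, a - c)  # -> c = 29, a = 6

Answer: 6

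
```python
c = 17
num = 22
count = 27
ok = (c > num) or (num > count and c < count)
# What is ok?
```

Trace (tracking ok):
c = 17  # -> c = 17
num = 22  # -> num = 22
count = 27  # -> count = 27
ok = c > num or (num > count and c < count)  # -> ok = False

Answer: False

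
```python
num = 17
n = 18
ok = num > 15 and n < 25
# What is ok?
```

Trace (tracking ok):
num = 17  # -> num = 17
n = 18  # -> n = 18
ok = num > 15 and n < 25  # -> ok = True

Answer: True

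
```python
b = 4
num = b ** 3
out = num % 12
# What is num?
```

Answer: 64

Derivation:
Trace (tracking num):
b = 4  # -> b = 4
num = b ** 3  # -> num = 64
out = num % 12  # -> out = 4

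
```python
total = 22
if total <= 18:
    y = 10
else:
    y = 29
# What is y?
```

Answer: 29

Derivation:
Trace (tracking y):
total = 22  # -> total = 22
if total <= 18:  # condition is False
else:
    y = 29  # -> y = 29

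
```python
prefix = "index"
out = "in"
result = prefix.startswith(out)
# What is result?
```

Trace (tracking result):
prefix = 'index'  # -> prefix = 'index'
out = 'in'  # -> out = 'in'
result = prefix.startswith(out)  # -> result = True

Answer: True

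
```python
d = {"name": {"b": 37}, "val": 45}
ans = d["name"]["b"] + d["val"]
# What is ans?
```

Trace (tracking ans):
d = {'name': {'b': 37}, 'val': 45}  # -> d = {'name': {'b': 37}, 'val': 45}
ans = d['name']['b'] + d['val']  # -> ans = 82

Answer: 82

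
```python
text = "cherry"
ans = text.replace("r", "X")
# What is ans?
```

Trace (tracking ans):
text = 'cherry'  # -> text = 'cherry'
ans = text.replace('r', 'X')  # -> ans = 'cheXXy'

Answer: 'cheXXy'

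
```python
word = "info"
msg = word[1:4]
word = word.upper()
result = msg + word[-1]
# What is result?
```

Answer: 'nfoO'

Derivation:
Trace (tracking result):
word = 'info'  # -> word = 'info'
msg = word[1:4]  # -> msg = 'nfo'
word = word.upper()  # -> word = 'INFO'
result = msg + word[-1]  # -> result = 'nfoO'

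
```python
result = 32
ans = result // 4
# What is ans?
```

Answer: 8

Derivation:
Trace (tracking ans):
result = 32  # -> result = 32
ans = result // 4  # -> ans = 8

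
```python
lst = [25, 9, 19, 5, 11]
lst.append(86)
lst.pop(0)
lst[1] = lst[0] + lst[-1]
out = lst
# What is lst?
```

Answer: [9, 95, 5, 11, 86]

Derivation:
Trace (tracking lst):
lst = [25, 9, 19, 5, 11]  # -> lst = [25, 9, 19, 5, 11]
lst.append(86)  # -> lst = [25, 9, 19, 5, 11, 86]
lst.pop(0)  # -> lst = [9, 19, 5, 11, 86]
lst[1] = lst[0] + lst[-1]  # -> lst = [9, 95, 5, 11, 86]
out = lst  # -> out = [9, 95, 5, 11, 86]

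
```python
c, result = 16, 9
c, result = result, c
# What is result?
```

Trace (tracking result):
c, result = (16, 9)  # -> c = 16, result = 9
c, result = (result, c)  # -> c = 9, result = 16

Answer: 16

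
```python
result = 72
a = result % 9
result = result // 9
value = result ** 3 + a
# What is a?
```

Trace (tracking a):
result = 72  # -> result = 72
a = result % 9  # -> a = 0
result = result // 9  # -> result = 8
value = result ** 3 + a  # -> value = 512

Answer: 0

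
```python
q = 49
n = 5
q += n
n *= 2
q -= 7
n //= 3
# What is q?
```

Answer: 47

Derivation:
Trace (tracking q):
q = 49  # -> q = 49
n = 5  # -> n = 5
q += n  # -> q = 54
n *= 2  # -> n = 10
q -= 7  # -> q = 47
n //= 3  # -> n = 3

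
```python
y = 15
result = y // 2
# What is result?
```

Answer: 7

Derivation:
Trace (tracking result):
y = 15  # -> y = 15
result = y // 2  # -> result = 7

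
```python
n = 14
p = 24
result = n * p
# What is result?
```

Answer: 336

Derivation:
Trace (tracking result):
n = 14  # -> n = 14
p = 24  # -> p = 24
result = n * p  # -> result = 336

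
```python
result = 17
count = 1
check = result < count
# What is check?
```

Answer: False

Derivation:
Trace (tracking check):
result = 17  # -> result = 17
count = 1  # -> count = 1
check = result < count  # -> check = False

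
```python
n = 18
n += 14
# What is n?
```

Trace (tracking n):
n = 18  # -> n = 18
n += 14  # -> n = 32

Answer: 32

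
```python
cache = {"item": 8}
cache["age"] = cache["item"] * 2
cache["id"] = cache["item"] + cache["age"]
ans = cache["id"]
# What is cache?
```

Answer: {'item': 8, 'age': 16, 'id': 24}

Derivation:
Trace (tracking cache):
cache = {'item': 8}  # -> cache = {'item': 8}
cache['age'] = cache['item'] * 2  # -> cache = {'item': 8, 'age': 16}
cache['id'] = cache['item'] + cache['age']  # -> cache = {'item': 8, 'age': 16, 'id': 24}
ans = cache['id']  # -> ans = 24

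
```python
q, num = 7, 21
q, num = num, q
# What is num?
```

Answer: 7

Derivation:
Trace (tracking num):
q, num = (7, 21)  # -> q = 7, num = 21
q, num = (num, q)  # -> q = 21, num = 7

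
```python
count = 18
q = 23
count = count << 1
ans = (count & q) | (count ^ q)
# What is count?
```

Answer: 36

Derivation:
Trace (tracking count):
count = 18  # -> count = 18
q = 23  # -> q = 23
count = count << 1  # -> count = 36
ans = count & q | count ^ q  # -> ans = 55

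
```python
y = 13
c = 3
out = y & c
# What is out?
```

Answer: 1

Derivation:
Trace (tracking out):
y = 13  # -> y = 13
c = 3  # -> c = 3
out = y & c  # -> out = 1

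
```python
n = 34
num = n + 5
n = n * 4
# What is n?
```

Trace (tracking n):
n = 34  # -> n = 34
num = n + 5  # -> num = 39
n = n * 4  # -> n = 136

Answer: 136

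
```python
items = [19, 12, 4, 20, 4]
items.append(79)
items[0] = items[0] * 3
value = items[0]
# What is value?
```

Trace (tracking value):
items = [19, 12, 4, 20, 4]  # -> items = [19, 12, 4, 20, 4]
items.append(79)  # -> items = [19, 12, 4, 20, 4, 79]
items[0] = items[0] * 3  # -> items = [57, 12, 4, 20, 4, 79]
value = items[0]  # -> value = 57

Answer: 57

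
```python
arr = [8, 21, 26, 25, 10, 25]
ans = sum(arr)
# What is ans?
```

Trace (tracking ans):
arr = [8, 21, 26, 25, 10, 25]  # -> arr = [8, 21, 26, 25, 10, 25]
ans = sum(arr)  # -> ans = 115

Answer: 115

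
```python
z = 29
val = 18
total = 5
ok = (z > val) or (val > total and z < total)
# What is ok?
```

Answer: True

Derivation:
Trace (tracking ok):
z = 29  # -> z = 29
val = 18  # -> val = 18
total = 5  # -> total = 5
ok = z > val or (val > total and z < total)  # -> ok = True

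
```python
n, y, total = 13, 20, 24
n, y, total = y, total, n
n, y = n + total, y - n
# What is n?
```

Trace (tracking n):
n, y, total = (13, 20, 24)  # -> n = 13, y = 20, total = 24
n, y, total = (y, total, n)  # -> n = 20, y = 24, total = 13
n, y = (n + total, y - n)  # -> n = 33, y = 4

Answer: 33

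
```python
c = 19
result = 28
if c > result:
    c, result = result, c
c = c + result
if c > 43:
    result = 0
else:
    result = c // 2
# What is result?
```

Answer: 0

Derivation:
Trace (tracking result):
c = 19  # -> c = 19
result = 28  # -> result = 28
if c > result:  # condition is False
c = c + result  # -> c = 47
if c > 43:  # condition is True
    result = 0  # -> result = 0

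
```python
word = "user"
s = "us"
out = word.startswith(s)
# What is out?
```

Answer: True

Derivation:
Trace (tracking out):
word = 'user'  # -> word = 'user'
s = 'us'  # -> s = 'us'
out = word.startswith(s)  # -> out = True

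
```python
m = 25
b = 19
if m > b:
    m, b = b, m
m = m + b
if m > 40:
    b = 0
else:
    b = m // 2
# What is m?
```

Trace (tracking m):
m = 25  # -> m = 25
b = 19  # -> b = 19
if m > b:  # condition is True
    m, b = (b, m)  # -> m = 19, b = 25
m = m + b  # -> m = 44
if m > 40:  # condition is True
    b = 0  # -> b = 0

Answer: 44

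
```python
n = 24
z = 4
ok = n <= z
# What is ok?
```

Trace (tracking ok):
n = 24  # -> n = 24
z = 4  # -> z = 4
ok = n <= z  # -> ok = False

Answer: False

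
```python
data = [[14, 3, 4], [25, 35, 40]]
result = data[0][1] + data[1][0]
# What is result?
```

Trace (tracking result):
data = [[14, 3, 4], [25, 35, 40]]  # -> data = [[14, 3, 4], [25, 35, 40]]
result = data[0][1] + data[1][0]  # -> result = 28

Answer: 28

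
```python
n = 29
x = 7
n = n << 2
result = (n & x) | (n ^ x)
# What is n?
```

Trace (tracking n):
n = 29  # -> n = 29
x = 7  # -> x = 7
n = n << 2  # -> n = 116
result = n & x | n ^ x  # -> result = 119

Answer: 116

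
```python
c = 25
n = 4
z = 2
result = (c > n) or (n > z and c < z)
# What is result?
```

Trace (tracking result):
c = 25  # -> c = 25
n = 4  # -> n = 4
z = 2  # -> z = 2
result = c > n or (n > z and c < z)  # -> result = True

Answer: True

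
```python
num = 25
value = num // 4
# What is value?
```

Answer: 6

Derivation:
Trace (tracking value):
num = 25  # -> num = 25
value = num // 4  # -> value = 6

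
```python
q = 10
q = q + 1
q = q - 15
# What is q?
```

Answer: -4

Derivation:
Trace (tracking q):
q = 10  # -> q = 10
q = q + 1  # -> q = 11
q = q - 15  # -> q = -4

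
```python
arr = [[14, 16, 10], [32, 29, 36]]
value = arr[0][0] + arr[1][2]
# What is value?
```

Trace (tracking value):
arr = [[14, 16, 10], [32, 29, 36]]  # -> arr = [[14, 16, 10], [32, 29, 36]]
value = arr[0][0] + arr[1][2]  # -> value = 50

Answer: 50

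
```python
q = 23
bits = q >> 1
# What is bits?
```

Trace (tracking bits):
q = 23  # -> q = 23
bits = q >> 1  # -> bits = 11

Answer: 11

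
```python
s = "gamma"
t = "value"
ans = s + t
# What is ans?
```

Answer: 'gammavalue'

Derivation:
Trace (tracking ans):
s = 'gamma'  # -> s = 'gamma'
t = 'value'  # -> t = 'value'
ans = s + t  # -> ans = 'gammavalue'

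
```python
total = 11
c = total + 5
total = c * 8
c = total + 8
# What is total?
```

Trace (tracking total):
total = 11  # -> total = 11
c = total + 5  # -> c = 16
total = c * 8  # -> total = 128
c = total + 8  # -> c = 136

Answer: 128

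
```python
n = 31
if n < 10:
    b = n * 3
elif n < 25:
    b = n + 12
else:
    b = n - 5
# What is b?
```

Answer: 26

Derivation:
Trace (tracking b):
n = 31  # -> n = 31
if n < 10:  # condition is False
elif n < 25:  # condition is False
else:
    b = n - 5  # -> b = 26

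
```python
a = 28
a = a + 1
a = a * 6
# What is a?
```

Trace (tracking a):
a = 28  # -> a = 28
a = a + 1  # -> a = 29
a = a * 6  # -> a = 174

Answer: 174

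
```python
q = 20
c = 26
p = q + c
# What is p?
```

Trace (tracking p):
q = 20  # -> q = 20
c = 26  # -> c = 26
p = q + c  # -> p = 46

Answer: 46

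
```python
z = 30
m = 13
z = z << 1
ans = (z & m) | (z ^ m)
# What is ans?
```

Trace (tracking ans):
z = 30  # -> z = 30
m = 13  # -> m = 13
z = z << 1  # -> z = 60
ans = z & m | z ^ m  # -> ans = 61

Answer: 61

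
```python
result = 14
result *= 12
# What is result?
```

Trace (tracking result):
result = 14  # -> result = 14
result *= 12  # -> result = 168

Answer: 168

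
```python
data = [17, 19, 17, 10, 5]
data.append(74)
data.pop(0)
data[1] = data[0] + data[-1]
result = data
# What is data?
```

Answer: [19, 93, 10, 5, 74]

Derivation:
Trace (tracking data):
data = [17, 19, 17, 10, 5]  # -> data = [17, 19, 17, 10, 5]
data.append(74)  # -> data = [17, 19, 17, 10, 5, 74]
data.pop(0)  # -> data = [19, 17, 10, 5, 74]
data[1] = data[0] + data[-1]  # -> data = [19, 93, 10, 5, 74]
result = data  # -> result = [19, 93, 10, 5, 74]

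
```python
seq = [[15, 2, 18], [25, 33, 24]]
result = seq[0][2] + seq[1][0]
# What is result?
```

Answer: 43

Derivation:
Trace (tracking result):
seq = [[15, 2, 18], [25, 33, 24]]  # -> seq = [[15, 2, 18], [25, 33, 24]]
result = seq[0][2] + seq[1][0]  # -> result = 43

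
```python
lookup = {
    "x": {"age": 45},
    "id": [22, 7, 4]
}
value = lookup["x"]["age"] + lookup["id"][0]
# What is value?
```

Answer: 67

Derivation:
Trace (tracking value):
lookup = {'x': {'age': 45}, 'id': [22, 7, 4]}  # -> lookup = {'x': {'age': 45}, 'id': [22, 7, 4]}
value = lookup['x']['age'] + lookup['id'][0]  # -> value = 67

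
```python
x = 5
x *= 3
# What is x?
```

Answer: 15

Derivation:
Trace (tracking x):
x = 5  # -> x = 5
x *= 3  # -> x = 15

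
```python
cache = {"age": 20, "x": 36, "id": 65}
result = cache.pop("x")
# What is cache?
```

Answer: {'age': 20, 'id': 65}

Derivation:
Trace (tracking cache):
cache = {'age': 20, 'x': 36, 'id': 65}  # -> cache = {'age': 20, 'x': 36, 'id': 65}
result = cache.pop('x')  # -> result = 36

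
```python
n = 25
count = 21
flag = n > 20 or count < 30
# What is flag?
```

Trace (tracking flag):
n = 25  # -> n = 25
count = 21  # -> count = 21
flag = n > 20 or count < 30  # -> flag = True

Answer: True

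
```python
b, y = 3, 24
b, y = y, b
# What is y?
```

Trace (tracking y):
b, y = (3, 24)  # -> b = 3, y = 24
b, y = (y, b)  # -> b = 24, y = 3

Answer: 3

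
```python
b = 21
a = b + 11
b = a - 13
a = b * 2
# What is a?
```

Answer: 38

Derivation:
Trace (tracking a):
b = 21  # -> b = 21
a = b + 11  # -> a = 32
b = a - 13  # -> b = 19
a = b * 2  # -> a = 38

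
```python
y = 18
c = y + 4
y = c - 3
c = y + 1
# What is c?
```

Trace (tracking c):
y = 18  # -> y = 18
c = y + 4  # -> c = 22
y = c - 3  # -> y = 19
c = y + 1  # -> c = 20

Answer: 20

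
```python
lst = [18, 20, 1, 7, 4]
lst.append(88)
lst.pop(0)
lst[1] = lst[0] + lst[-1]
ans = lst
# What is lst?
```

Answer: [20, 108, 7, 4, 88]

Derivation:
Trace (tracking lst):
lst = [18, 20, 1, 7, 4]  # -> lst = [18, 20, 1, 7, 4]
lst.append(88)  # -> lst = [18, 20, 1, 7, 4, 88]
lst.pop(0)  # -> lst = [20, 1, 7, 4, 88]
lst[1] = lst[0] + lst[-1]  # -> lst = [20, 108, 7, 4, 88]
ans = lst  # -> ans = [20, 108, 7, 4, 88]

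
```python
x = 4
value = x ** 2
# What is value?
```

Trace (tracking value):
x = 4  # -> x = 4
value = x ** 2  # -> value = 16

Answer: 16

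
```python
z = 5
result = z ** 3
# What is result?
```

Answer: 125

Derivation:
Trace (tracking result):
z = 5  # -> z = 5
result = z ** 3  # -> result = 125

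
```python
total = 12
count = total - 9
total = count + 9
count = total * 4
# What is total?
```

Answer: 12

Derivation:
Trace (tracking total):
total = 12  # -> total = 12
count = total - 9  # -> count = 3
total = count + 9  # -> total = 12
count = total * 4  # -> count = 48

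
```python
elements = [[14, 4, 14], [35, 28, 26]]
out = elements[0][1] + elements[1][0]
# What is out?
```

Answer: 39

Derivation:
Trace (tracking out):
elements = [[14, 4, 14], [35, 28, 26]]  # -> elements = [[14, 4, 14], [35, 28, 26]]
out = elements[0][1] + elements[1][0]  # -> out = 39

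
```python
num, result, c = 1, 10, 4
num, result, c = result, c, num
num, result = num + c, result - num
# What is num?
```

Answer: 11

Derivation:
Trace (tracking num):
num, result, c = (1, 10, 4)  # -> num = 1, result = 10, c = 4
num, result, c = (result, c, num)  # -> num = 10, result = 4, c = 1
num, result = (num + c, result - num)  # -> num = 11, result = -6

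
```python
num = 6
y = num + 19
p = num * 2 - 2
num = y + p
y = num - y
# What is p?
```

Answer: 10

Derivation:
Trace (tracking p):
num = 6  # -> num = 6
y = num + 19  # -> y = 25
p = num * 2 - 2  # -> p = 10
num = y + p  # -> num = 35
y = num - y  # -> y = 10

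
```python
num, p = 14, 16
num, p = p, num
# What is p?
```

Answer: 14

Derivation:
Trace (tracking p):
num, p = (14, 16)  # -> num = 14, p = 16
num, p = (p, num)  # -> num = 16, p = 14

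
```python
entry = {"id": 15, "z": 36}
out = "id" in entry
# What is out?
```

Trace (tracking out):
entry = {'id': 15, 'z': 36}  # -> entry = {'id': 15, 'z': 36}
out = 'id' in entry  # -> out = True

Answer: True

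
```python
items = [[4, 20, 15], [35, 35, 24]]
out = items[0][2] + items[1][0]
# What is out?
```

Answer: 50

Derivation:
Trace (tracking out):
items = [[4, 20, 15], [35, 35, 24]]  # -> items = [[4, 20, 15], [35, 35, 24]]
out = items[0][2] + items[1][0]  # -> out = 50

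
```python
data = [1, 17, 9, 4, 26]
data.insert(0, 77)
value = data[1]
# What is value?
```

Trace (tracking value):
data = [1, 17, 9, 4, 26]  # -> data = [1, 17, 9, 4, 26]
data.insert(0, 77)  # -> data = [77, 1, 17, 9, 4, 26]
value = data[1]  # -> value = 1

Answer: 1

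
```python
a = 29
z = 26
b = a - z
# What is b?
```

Trace (tracking b):
a = 29  # -> a = 29
z = 26  # -> z = 26
b = a - z  # -> b = 3

Answer: 3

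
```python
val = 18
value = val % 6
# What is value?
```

Answer: 0

Derivation:
Trace (tracking value):
val = 18  # -> val = 18
value = val % 6  # -> value = 0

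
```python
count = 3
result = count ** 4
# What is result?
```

Answer: 81

Derivation:
Trace (tracking result):
count = 3  # -> count = 3
result = count ** 4  # -> result = 81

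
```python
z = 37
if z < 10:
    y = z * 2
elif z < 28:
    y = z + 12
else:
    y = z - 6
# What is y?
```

Answer: 31

Derivation:
Trace (tracking y):
z = 37  # -> z = 37
if z < 10:  # condition is False
elif z < 28:  # condition is False
else:
    y = z - 6  # -> y = 31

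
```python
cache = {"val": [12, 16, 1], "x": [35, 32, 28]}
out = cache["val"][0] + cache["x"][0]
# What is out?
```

Answer: 47

Derivation:
Trace (tracking out):
cache = {'val': [12, 16, 1], 'x': [35, 32, 28]}  # -> cache = {'val': [12, 16, 1], 'x': [35, 32, 28]}
out = cache['val'][0] + cache['x'][0]  # -> out = 47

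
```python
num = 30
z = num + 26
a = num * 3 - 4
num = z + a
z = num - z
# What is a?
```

Trace (tracking a):
num = 30  # -> num = 30
z = num + 26  # -> z = 56
a = num * 3 - 4  # -> a = 86
num = z + a  # -> num = 142
z = num - z  # -> z = 86

Answer: 86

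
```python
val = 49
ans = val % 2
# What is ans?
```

Answer: 1

Derivation:
Trace (tracking ans):
val = 49  # -> val = 49
ans = val % 2  # -> ans = 1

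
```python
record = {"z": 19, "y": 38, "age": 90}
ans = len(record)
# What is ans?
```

Answer: 3

Derivation:
Trace (tracking ans):
record = {'z': 19, 'y': 38, 'age': 90}  # -> record = {'z': 19, 'y': 38, 'age': 90}
ans = len(record)  # -> ans = 3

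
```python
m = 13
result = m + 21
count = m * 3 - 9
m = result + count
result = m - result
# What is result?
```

Trace (tracking result):
m = 13  # -> m = 13
result = m + 21  # -> result = 34
count = m * 3 - 9  # -> count = 30
m = result + count  # -> m = 64
result = m - result  # -> result = 30

Answer: 30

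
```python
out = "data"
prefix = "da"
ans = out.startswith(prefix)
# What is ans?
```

Answer: True

Derivation:
Trace (tracking ans):
out = 'data'  # -> out = 'data'
prefix = 'da'  # -> prefix = 'da'
ans = out.startswith(prefix)  # -> ans = True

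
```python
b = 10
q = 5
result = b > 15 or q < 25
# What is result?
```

Answer: True

Derivation:
Trace (tracking result):
b = 10  # -> b = 10
q = 5  # -> q = 5
result = b > 15 or q < 25  # -> result = True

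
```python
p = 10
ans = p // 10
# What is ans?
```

Answer: 1

Derivation:
Trace (tracking ans):
p = 10  # -> p = 10
ans = p // 10  # -> ans = 1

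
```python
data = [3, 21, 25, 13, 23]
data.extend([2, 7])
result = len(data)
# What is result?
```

Answer: 7

Derivation:
Trace (tracking result):
data = [3, 21, 25, 13, 23]  # -> data = [3, 21, 25, 13, 23]
data.extend([2, 7])  # -> data = [3, 21, 25, 13, 23, 2, 7]
result = len(data)  # -> result = 7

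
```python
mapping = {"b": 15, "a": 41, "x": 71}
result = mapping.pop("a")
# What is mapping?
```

Trace (tracking mapping):
mapping = {'b': 15, 'a': 41, 'x': 71}  # -> mapping = {'b': 15, 'a': 41, 'x': 71}
result = mapping.pop('a')  # -> result = 41

Answer: {'b': 15, 'x': 71}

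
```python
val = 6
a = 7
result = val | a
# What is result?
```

Answer: 7

Derivation:
Trace (tracking result):
val = 6  # -> val = 6
a = 7  # -> a = 7
result = val | a  # -> result = 7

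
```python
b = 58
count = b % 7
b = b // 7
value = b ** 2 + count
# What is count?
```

Answer: 2

Derivation:
Trace (tracking count):
b = 58  # -> b = 58
count = b % 7  # -> count = 2
b = b // 7  # -> b = 8
value = b ** 2 + count  # -> value = 66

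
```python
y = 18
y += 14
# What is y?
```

Answer: 32

Derivation:
Trace (tracking y):
y = 18  # -> y = 18
y += 14  # -> y = 32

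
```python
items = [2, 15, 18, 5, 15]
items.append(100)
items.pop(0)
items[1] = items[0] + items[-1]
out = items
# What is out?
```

Answer: [15, 115, 5, 15, 100]

Derivation:
Trace (tracking out):
items = [2, 15, 18, 5, 15]  # -> items = [2, 15, 18, 5, 15]
items.append(100)  # -> items = [2, 15, 18, 5, 15, 100]
items.pop(0)  # -> items = [15, 18, 5, 15, 100]
items[1] = items[0] + items[-1]  # -> items = [15, 115, 5, 15, 100]
out = items  # -> out = [15, 115, 5, 15, 100]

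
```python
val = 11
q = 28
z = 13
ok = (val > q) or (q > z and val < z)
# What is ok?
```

Trace (tracking ok):
val = 11  # -> val = 11
q = 28  # -> q = 28
z = 13  # -> z = 13
ok = val > q or (q > z and val < z)  # -> ok = True

Answer: True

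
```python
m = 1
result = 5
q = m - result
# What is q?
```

Trace (tracking q):
m = 1  # -> m = 1
result = 5  # -> result = 5
q = m - result  # -> q = -4

Answer: -4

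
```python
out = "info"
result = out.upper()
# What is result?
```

Trace (tracking result):
out = 'info'  # -> out = 'info'
result = out.upper()  # -> result = 'INFO'

Answer: 'INFO'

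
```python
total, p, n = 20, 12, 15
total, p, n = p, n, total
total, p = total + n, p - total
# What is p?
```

Answer: 3

Derivation:
Trace (tracking p):
total, p, n = (20, 12, 15)  # -> total = 20, p = 12, n = 15
total, p, n = (p, n, total)  # -> total = 12, p = 15, n = 20
total, p = (total + n, p - total)  # -> total = 32, p = 3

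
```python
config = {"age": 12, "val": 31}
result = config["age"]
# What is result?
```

Answer: 12

Derivation:
Trace (tracking result):
config = {'age': 12, 'val': 31}  # -> config = {'age': 12, 'val': 31}
result = config['age']  # -> result = 12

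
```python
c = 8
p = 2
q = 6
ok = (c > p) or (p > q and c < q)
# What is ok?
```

Trace (tracking ok):
c = 8  # -> c = 8
p = 2  # -> p = 2
q = 6  # -> q = 6
ok = c > p or (p > q and c < q)  # -> ok = True

Answer: True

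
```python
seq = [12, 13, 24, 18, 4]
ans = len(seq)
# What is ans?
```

Trace (tracking ans):
seq = [12, 13, 24, 18, 4]  # -> seq = [12, 13, 24, 18, 4]
ans = len(seq)  # -> ans = 5

Answer: 5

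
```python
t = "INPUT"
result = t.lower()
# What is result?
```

Answer: 'input'

Derivation:
Trace (tracking result):
t = 'INPUT'  # -> t = 'INPUT'
result = t.lower()  # -> result = 'input'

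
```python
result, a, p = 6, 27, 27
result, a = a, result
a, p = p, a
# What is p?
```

Trace (tracking p):
result, a, p = (6, 27, 27)  # -> result = 6, a = 27, p = 27
result, a = (a, result)  # -> result = 27, a = 6
a, p = (p, a)  # -> a = 27, p = 6

Answer: 6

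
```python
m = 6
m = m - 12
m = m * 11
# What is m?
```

Answer: -66

Derivation:
Trace (tracking m):
m = 6  # -> m = 6
m = m - 12  # -> m = -6
m = m * 11  # -> m = -66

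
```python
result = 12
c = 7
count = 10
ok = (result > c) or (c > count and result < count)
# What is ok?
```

Trace (tracking ok):
result = 12  # -> result = 12
c = 7  # -> c = 7
count = 10  # -> count = 10
ok = result > c or (c > count and result < count)  # -> ok = True

Answer: True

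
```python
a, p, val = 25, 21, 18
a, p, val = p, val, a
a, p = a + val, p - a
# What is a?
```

Answer: 46

Derivation:
Trace (tracking a):
a, p, val = (25, 21, 18)  # -> a = 25, p = 21, val = 18
a, p, val = (p, val, a)  # -> a = 21, p = 18, val = 25
a, p = (a + val, p - a)  # -> a = 46, p = -3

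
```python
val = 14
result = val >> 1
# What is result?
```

Answer: 7

Derivation:
Trace (tracking result):
val = 14  # -> val = 14
result = val >> 1  # -> result = 7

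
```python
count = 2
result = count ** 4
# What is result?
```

Trace (tracking result):
count = 2  # -> count = 2
result = count ** 4  # -> result = 16

Answer: 16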